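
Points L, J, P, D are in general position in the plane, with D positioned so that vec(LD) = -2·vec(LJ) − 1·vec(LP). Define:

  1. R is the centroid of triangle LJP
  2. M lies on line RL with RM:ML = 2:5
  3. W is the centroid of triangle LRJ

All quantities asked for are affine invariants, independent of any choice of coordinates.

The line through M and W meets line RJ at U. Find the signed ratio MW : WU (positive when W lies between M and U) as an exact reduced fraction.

MW:WU = -1/7

Set L = (0, 0), J = (1, 0), P = (0, 1), D = (-2, -1); any affine frame gives the same invariant.
1. R is the centroid of triangle LJP ⇒ R = (1/3, 1/3)
2. M lies on line RL with RM:ML = 2:5 ⇒ M = (5/21, 5/21)
3. W is the centroid of triangle LRJ ⇒ W = (4/9, 1/9)
line MW meets RJ at U = (-1, 1)
W = M + t·(U−M) with t = -1/6, so MW:WU = -1/6:7/6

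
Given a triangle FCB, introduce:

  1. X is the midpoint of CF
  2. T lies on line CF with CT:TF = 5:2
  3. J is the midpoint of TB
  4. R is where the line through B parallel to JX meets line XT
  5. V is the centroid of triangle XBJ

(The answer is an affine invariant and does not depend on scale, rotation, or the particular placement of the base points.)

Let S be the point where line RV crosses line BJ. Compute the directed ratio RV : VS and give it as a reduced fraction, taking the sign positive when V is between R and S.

Assign F = (0, 0), C = (1, 0), B = (0, 1) — the answer is frame-independent, so this choice is without loss of generality.
1. X is the midpoint of CF ⇒ X = (1/2, 0)
2. T lies on line CF with CT:TF = 5:2 ⇒ T = (2/7, 0)
3. J is the midpoint of TB ⇒ J = (1/7, 1/2)
4. R is where the line through B parallel to JX meets line XT ⇒ R = (5/7, 0)
5. V is the centroid of triangle XBJ ⇒ V = (3/14, 1/2)
line RV meets BJ at S = (4/35, 3/5)
V = R + t·(S−R) with t = 5/6, so RV:VS = 5/6:1/6

RV:VS = 5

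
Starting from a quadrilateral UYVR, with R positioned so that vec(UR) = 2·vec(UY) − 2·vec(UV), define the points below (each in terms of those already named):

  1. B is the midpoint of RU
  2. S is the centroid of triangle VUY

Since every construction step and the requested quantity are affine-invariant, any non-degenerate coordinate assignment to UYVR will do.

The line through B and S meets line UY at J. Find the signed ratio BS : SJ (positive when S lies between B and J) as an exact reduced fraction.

Choose coordinates U = (0, 0), Y = (1, 0), V = (0, 1), R = (2, -2).
1. B is the midpoint of RU ⇒ B = (1, -1)
2. S is the centroid of triangle VUY ⇒ S = (1/3, 1/3)
line BS meets UY at J = (1/2, 0)
S = B + t·(J−B) with t = 4/3, so BS:SJ = 4/3:-1/3

BS:SJ = -4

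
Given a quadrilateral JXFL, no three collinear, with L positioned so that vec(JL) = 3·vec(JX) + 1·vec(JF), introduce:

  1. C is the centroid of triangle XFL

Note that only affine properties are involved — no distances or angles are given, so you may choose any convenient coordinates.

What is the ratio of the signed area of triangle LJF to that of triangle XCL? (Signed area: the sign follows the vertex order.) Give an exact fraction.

[LJF]:[XCL] = 3

Assign J = (0, 0), X = (1, 0), F = (0, 1), L = (3, 1) — the answer is frame-independent, so this choice is without loss of generality.
1. C is the centroid of triangle XFL ⇒ C = (4/3, 2/3)
2·[LJF] = -3, 2·[XCL] = -1
[LJF]:[XCL] = -3:-1 = 3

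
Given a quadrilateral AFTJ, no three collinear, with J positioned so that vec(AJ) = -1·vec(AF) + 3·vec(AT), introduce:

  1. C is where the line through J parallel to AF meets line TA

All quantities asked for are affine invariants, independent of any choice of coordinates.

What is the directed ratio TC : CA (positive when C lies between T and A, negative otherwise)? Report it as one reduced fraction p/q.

TC:CA = -2/3

Work in coordinates with A = (0, 0), F = (1, 0), T = (0, 1), J = (-1, 3).
1. C is where the line through J parallel to AF meets line TA ⇒ C = (0, 3)
C = T + t·(A−T) with t = -2, so TC:CA = t:(1−t) = -2:3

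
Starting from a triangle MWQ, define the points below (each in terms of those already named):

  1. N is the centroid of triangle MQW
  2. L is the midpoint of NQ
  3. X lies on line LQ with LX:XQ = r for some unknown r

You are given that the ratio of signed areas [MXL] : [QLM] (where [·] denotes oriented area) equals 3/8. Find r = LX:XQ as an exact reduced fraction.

Choose coordinates M = (0, 0), W = (1, 0), Q = (0, 1).
1. N is the centroid of triangle MQW ⇒ N = (1/3, 1/3)
2. L is the midpoint of NQ ⇒ L = (1/6, 2/3)
3. With LX:XQ = r, write λ = r/(r+1) so X = L + λ·(Q−L); X is affine-linear in λ
Every point depending on X is an affine combination of X and λ-independent points, so each such coordinate is linear in λ; the λ² term in each signed area is a multiple of (Q−L)×(Q−L) = 0, so 2·[MXL] and 2·[QLM] are each linear in λ. Evaluating at λ=0 and λ=1:
  2·[MXL] = -1/6·λ,   2·[QLM] = -1/6
So [MXL]:[QLM] = (-1/6·λ) / (-1/6). Setting this equal to 3/8:
  -1/6·λ = 3/8·(-1/6)  ⇒  λ = 3/8
Then r = λ/(1−λ) = (3/8)/(5/8) = 3/5. Check: with r = 3/5, X = (5/48, 19/24) and [MXL]:[QLM] = 3/8 as required.

r = 3/5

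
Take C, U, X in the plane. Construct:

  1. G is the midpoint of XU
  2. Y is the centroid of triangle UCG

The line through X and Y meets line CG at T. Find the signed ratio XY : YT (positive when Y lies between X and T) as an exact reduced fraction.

Choose coordinates C = (0, 0), U = (1, 0), X = (0, 1).
1. G is the midpoint of XU ⇒ G = (1/2, 1/2)
2. Y is the centroid of triangle UCG ⇒ Y = (1/2, 1/6)
line XY meets CG at T = (3/8, 3/8)
Y = X + t·(T−X) with t = 4/3, so XY:YT = 4/3:-1/3

XY:YT = -4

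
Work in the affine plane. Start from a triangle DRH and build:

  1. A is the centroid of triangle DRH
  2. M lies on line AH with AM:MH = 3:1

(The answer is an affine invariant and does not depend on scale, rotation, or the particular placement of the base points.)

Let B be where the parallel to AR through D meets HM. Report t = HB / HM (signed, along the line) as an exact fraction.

t = 8

Work in coordinates with D = (0, 0), R = (1, 0), H = (0, 1).
1. A is the centroid of triangle DRH ⇒ A = (1/3, 1/3)
2. M lies on line AH with AM:MH = 3:1 ⇒ M = (1/12, 5/6)
through D parallel to AR: direction (2/3, -1/3); meets HM at B = (2/3, -1/3)
B = H + t·(M−H) with t = 8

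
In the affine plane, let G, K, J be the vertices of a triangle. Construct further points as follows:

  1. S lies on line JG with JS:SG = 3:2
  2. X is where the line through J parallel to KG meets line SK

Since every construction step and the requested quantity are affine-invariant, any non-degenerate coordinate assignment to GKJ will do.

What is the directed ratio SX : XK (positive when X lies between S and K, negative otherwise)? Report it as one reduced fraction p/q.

SX:XK = -3/5

Assign G = (0, 0), K = (1, 0), J = (0, 1) — the answer is frame-independent, so this choice is without loss of generality.
1. S lies on line JG with JS:SG = 3:2 ⇒ S = (0, 2/5)
2. X is where the line through J parallel to KG meets line SK ⇒ X = (-3/2, 1)
X = S + t·(K−S) with t = -3/2, so SX:XK = t:(1−t) = -3/2:5/2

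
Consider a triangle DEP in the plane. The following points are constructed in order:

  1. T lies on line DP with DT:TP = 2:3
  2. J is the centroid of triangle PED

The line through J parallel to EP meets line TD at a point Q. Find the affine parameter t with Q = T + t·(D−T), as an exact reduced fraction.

Set D = (0, 0), E = (1, 0), P = (0, 1); any affine frame gives the same invariant.
1. T lies on line DP with DT:TP = 2:3 ⇒ T = (0, 2/5)
2. J is the centroid of triangle PED ⇒ J = (1/3, 1/3)
through J parallel to EP: direction (-1, 1); meets TD at Q = (0, 2/3)
Q = T + t·(D−T) with t = -2/3

t = -2/3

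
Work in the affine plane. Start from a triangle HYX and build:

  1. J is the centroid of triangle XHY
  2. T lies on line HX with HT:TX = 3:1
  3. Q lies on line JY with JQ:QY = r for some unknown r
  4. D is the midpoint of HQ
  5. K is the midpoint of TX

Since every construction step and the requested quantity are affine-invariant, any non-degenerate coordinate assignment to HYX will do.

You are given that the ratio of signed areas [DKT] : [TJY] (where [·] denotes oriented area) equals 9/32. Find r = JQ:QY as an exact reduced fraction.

Assign H = (0, 0), Y = (1, 0), X = (0, 1) — the answer is frame-independent, so this choice is without loss of generality.
1. J is the centroid of triangle XHY ⇒ J = (1/3, 1/3)
2. T lies on line HX with HT:TX = 3:1 ⇒ T = (0, 3/4)
3. With JQ:QY = r, write λ = r/(r+1) so Q = J + λ·(Y−J); Q is affine-linear in λ
4. D is the midpoint of HQ ⇒ D is an affine combination of earlier points and hence also affine-linear in λ
5. K is the midpoint of TX ⇒ K = (0, 7/8)
Every point depending on Q is an affine combination of Q and λ-independent points, so each such coordinate is linear in λ; the λ² term in each signed area is a multiple of (Y−J)×(Y−J) = 0, so 2·[DKT] and 2·[TJY] are each linear in λ. Evaluating at λ=0 and λ=1:
  2·[DKT] = 1/24·λ + 1/48,   2·[TJY] = 1/6
So [DKT]:[TJY] = (1/24·λ + 1/48) / (1/6). Setting this equal to 9/32:
  1/24·λ + 1/48 = 9/32·(1/6)  ⇒  λ = 5/8
Then r = λ/(1−λ) = (5/8)/(3/8) = 5/3. Check: with r = 5/3, Q = (3/4, 1/8) and [DKT]:[TJY] = 9/32 as required.

r = 5/3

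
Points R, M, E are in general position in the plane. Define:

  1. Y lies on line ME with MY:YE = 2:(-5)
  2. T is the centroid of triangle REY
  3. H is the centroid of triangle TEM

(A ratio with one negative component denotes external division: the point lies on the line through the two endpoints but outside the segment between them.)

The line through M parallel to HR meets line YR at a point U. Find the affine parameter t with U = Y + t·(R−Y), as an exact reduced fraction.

Choose coordinates R = (0, 0), M = (1, 0), E = (0, 1).
1. Y lies on line ME with MY:YE = 2:(-5) ⇒ Y = (5/3, -2/3)
2. T is the centroid of triangle REY ⇒ T = (5/9, 1/9)
3. H is the centroid of triangle TEM ⇒ H = (14/27, 10/27)
through M parallel to HR: direction (-14/27, -10/27); meets YR at U = (25/39, -10/39)
U = Y + t·(R−Y) with t = 8/13

t = 8/13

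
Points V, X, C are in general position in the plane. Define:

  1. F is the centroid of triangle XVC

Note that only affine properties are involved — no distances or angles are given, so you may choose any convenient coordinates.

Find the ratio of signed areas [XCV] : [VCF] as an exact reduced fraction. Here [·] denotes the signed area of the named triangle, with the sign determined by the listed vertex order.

[XCV]:[VCF] = -3

Assign V = (0, 0), X = (1, 0), C = (0, 1) — the answer is frame-independent, so this choice is without loss of generality.
1. F is the centroid of triangle XVC ⇒ F = (1/3, 1/3)
2·[XCV] = 1, 2·[VCF] = -1/3
[XCV]:[VCF] = 1:-1/3 = -3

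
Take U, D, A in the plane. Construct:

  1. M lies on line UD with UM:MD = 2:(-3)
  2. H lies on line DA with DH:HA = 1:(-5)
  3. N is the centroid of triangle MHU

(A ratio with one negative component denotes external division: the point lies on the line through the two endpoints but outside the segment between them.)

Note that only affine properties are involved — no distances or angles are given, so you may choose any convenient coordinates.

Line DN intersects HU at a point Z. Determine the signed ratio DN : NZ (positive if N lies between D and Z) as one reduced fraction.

Choose coordinates U = (0, 0), D = (1, 0), A = (0, 1).
1. M lies on line UD with UM:MD = 2:(-3) ⇒ M = (-2, 0)
2. H lies on line DA with DH:HA = 1:(-5) ⇒ H = (5/4, -1/4)
3. N is the centroid of triangle MHU ⇒ N = (-1/4, -1/12)
line DN meets HU at Z = (1/4, -1/20)
N = D + t·(Z−D) with t = 5/3, so DN:NZ = 5/3:-2/3

DN:NZ = -5/2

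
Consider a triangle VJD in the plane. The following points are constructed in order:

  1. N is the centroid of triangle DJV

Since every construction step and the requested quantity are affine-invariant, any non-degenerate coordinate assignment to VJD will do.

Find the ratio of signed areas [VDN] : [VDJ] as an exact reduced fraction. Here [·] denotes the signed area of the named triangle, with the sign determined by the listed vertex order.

[VDN]:[VDJ] = 1/3

Set V = (0, 0), J = (1, 0), D = (0, 1); any affine frame gives the same invariant.
1. N is the centroid of triangle DJV ⇒ N = (1/3, 1/3)
2·[VDN] = -1/3, 2·[VDJ] = -1
[VDN]:[VDJ] = -1/3:-1 = 1/3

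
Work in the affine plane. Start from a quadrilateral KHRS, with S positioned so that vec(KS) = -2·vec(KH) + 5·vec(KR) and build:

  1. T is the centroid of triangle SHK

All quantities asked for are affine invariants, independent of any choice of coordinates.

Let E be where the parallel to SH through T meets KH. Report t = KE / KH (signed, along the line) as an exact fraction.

Work in coordinates with K = (0, 0), H = (1, 0), R = (0, 1), S = (-2, 5).
1. T is the centroid of triangle SHK ⇒ T = (-1/3, 5/3)
through T parallel to SH: direction (3, -5); meets KH at E = (2/3, 0)
E = K + t·(H−K) with t = 2/3

t = 2/3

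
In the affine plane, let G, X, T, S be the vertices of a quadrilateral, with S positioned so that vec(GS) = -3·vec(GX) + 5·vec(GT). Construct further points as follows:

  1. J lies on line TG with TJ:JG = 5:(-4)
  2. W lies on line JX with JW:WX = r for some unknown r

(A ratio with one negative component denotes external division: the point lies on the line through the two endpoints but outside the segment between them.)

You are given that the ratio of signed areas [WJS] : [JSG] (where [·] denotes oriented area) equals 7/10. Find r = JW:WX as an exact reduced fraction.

r = 2/3

Assign G = (0, 0), X = (1, 0), T = (0, 1), S = (-3, 5) — the answer is frame-independent, so this choice is without loss of generality.
1. J lies on line TG with TJ:JG = 5:(-4) ⇒ J = (0, -4)
2. With JW:WX = r, write λ = r/(r+1) so W = J + λ·(X−J); W is affine-linear in λ
Every point depending on W is an affine combination of W and λ-independent points, so each such coordinate is linear in λ; the λ² term in each signed area is a multiple of (X−J)×(X−J) = 0, so 2·[WJS] and 2·[JSG] are each linear in λ. Evaluating at λ=0 and λ=1:
  2·[WJS] = -21·λ,   2·[JSG] = -12
So [WJS]:[JSG] = (-21·λ) / (-12). Setting this equal to 7/10:
  -21·λ = 7/10·(-12)  ⇒  λ = 2/5
Then r = λ/(1−λ) = (2/5)/(3/5) = 2/3. Check: with r = 2/3, W = (2/5, -12/5) and [WJS]:[JSG] = 7/10 as required.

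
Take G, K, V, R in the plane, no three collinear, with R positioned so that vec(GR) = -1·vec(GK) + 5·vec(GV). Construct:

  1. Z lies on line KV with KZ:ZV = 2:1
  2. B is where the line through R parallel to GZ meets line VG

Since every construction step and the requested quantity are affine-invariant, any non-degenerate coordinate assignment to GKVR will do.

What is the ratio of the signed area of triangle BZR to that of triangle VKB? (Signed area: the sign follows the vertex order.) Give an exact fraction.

[BZR]:[VKB] = -7/6

Set G = (0, 0), K = (1, 0), V = (0, 1), R = (-1, 5); any affine frame gives the same invariant.
1. Z lies on line KV with KZ:ZV = 2:1 ⇒ Z = (1/3, 2/3)
2. B is where the line through R parallel to GZ meets line VG ⇒ B = (0, 7)
2·[BZR] = -7, 2·[VKB] = 6
[BZR]:[VKB] = -7:6 = -7/6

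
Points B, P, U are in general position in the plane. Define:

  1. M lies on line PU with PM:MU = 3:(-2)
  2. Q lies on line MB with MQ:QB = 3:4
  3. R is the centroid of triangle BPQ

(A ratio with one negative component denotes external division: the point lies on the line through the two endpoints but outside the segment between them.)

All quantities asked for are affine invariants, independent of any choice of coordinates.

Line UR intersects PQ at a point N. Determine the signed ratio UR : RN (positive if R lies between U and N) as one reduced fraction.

UR:RN = -7/4

Assign B = (0, 0), P = (1, 0), U = (0, 1) — the answer is frame-independent, so this choice is without loss of generality.
1. M lies on line PU with PM:MU = 3:(-2) ⇒ M = (-2, 3)
2. Q lies on line MB with MQ:QB = 3:4 ⇒ Q = (-8/7, 12/7)
3. R is the centroid of triangle BPQ ⇒ R = (-1/21, 4/7)
line UR meets PQ at N = (-1/49, 40/49)
R = U + t·(N−U) with t = 7/3, so UR:RN = 7/3:-4/3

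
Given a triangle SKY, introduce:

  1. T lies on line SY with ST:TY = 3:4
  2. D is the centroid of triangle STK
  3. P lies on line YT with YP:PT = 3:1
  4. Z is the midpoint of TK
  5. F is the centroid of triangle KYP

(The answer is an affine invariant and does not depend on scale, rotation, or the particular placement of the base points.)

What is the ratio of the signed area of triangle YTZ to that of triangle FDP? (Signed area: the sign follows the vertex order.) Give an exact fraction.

[YTZ]:[FDP] = -9/4

Choose coordinates S = (0, 0), K = (1, 0), Y = (0, 1).
1. T lies on line SY with ST:TY = 3:4 ⇒ T = (0, 3/7)
2. D is the centroid of triangle STK ⇒ D = (1/3, 1/7)
3. P lies on line YT with YP:PT = 3:1 ⇒ P = (0, 4/7)
4. Z is the midpoint of TK ⇒ Z = (1/2, 3/14)
5. F is the centroid of triangle KYP ⇒ F = (1/3, 11/21)
2·[YTZ] = 2/7, 2·[FDP] = -8/63
[YTZ]:[FDP] = 2/7:-8/63 = -9/4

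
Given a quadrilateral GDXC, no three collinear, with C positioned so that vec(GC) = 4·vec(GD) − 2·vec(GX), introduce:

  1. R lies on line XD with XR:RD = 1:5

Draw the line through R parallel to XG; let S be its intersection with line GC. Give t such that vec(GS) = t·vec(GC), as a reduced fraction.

t = 1/24

Set G = (0, 0), D = (1, 0), X = (0, 1), C = (4, -2); any affine frame gives the same invariant.
1. R lies on line XD with XR:RD = 1:5 ⇒ R = (1/6, 5/6)
through R parallel to XG: direction (0, -1); meets GC at S = (1/6, -1/12)
S = G + t·(C−G) with t = 1/24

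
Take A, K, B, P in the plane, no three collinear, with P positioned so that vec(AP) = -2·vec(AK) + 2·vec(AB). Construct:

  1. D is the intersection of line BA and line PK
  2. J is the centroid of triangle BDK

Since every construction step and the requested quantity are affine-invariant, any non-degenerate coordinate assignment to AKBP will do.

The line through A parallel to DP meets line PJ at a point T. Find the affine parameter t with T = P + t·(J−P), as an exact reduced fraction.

Work in coordinates with A = (0, 0), K = (1, 0), B = (0, 1), P = (-2, 2).
1. D is the intersection of line BA and line PK ⇒ D = (0, 2/3)
2. J is the centroid of triangle BDK ⇒ J = (1/3, 5/9)
through A parallel to DP: direction (-2, 4/3); meets PJ at T = (-16, 32/3)
T = P + t·(J−P) with t = -6

t = -6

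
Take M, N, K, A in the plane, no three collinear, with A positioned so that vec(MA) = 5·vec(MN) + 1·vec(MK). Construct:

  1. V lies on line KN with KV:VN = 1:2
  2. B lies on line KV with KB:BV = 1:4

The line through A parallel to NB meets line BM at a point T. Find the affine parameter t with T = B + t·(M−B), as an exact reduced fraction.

t = -5

Set M = (0, 0), N = (1, 0), K = (0, 1), A = (5, 1); any affine frame gives the same invariant.
1. V lies on line KN with KV:VN = 1:2 ⇒ V = (1/3, 2/3)
2. B lies on line KV with KB:BV = 1:4 ⇒ B = (1/15, 14/15)
through A parallel to NB: direction (-14/15, 14/15); meets BM at T = (2/5, 28/5)
T = B + t·(M−B) with t = -5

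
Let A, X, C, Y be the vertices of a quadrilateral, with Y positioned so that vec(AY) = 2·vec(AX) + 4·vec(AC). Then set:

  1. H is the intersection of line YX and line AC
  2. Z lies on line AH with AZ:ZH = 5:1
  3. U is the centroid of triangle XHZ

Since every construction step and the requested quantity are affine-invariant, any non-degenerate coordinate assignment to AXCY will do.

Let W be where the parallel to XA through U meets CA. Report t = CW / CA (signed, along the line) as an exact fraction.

t = 31/9

Choose coordinates A = (0, 0), X = (1, 0), C = (0, 1), Y = (2, 4).
1. H is the intersection of line YX and line AC ⇒ H = (0, -4)
2. Z lies on line AH with AZ:ZH = 5:1 ⇒ Z = (0, -10/3)
3. U is the centroid of triangle XHZ ⇒ U = (1/3, -22/9)
through U parallel to XA: direction (-1, 0); meets CA at W = (0, -22/9)
W = C + t·(A−C) with t = 31/9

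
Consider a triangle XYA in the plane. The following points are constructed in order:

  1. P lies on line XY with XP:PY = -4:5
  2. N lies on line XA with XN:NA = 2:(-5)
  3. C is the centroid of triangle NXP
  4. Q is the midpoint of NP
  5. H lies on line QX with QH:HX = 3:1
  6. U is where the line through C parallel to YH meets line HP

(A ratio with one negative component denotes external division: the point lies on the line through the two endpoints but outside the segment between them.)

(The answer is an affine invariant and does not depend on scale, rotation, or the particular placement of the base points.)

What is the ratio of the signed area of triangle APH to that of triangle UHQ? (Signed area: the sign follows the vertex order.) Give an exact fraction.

[APH]:[UHQ] = 23/2

Set X = (0, 0), Y = (1, 0), A = (0, 1); any affine frame gives the same invariant.
1. P lies on line XY with XP:PY = -4:5 ⇒ P = (-4, 0)
2. N lies on line XA with XN:NA = 2:(-5) ⇒ N = (0, -2/3)
3. C is the centroid of triangle NXP ⇒ C = (-4/3, -2/9)
4. Q is the midpoint of NP ⇒ Q = (-2, -1/3)
5. H lies on line QX with QH:HX = 3:1 ⇒ H = (-1/2, -1/12)
6. U is where the line through C parallel to YH meets line HP ⇒ U = (2/3, -1/9)
2·[APH] = 23/6, 2·[UHQ] = 1/3
[APH]:[UHQ] = 23/6:1/3 = 23/2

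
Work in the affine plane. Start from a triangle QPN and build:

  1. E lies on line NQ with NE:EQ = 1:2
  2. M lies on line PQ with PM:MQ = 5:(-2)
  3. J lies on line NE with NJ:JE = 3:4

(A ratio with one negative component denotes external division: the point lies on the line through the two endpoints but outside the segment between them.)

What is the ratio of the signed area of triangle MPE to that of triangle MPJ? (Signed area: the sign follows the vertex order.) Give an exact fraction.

Choose coordinates Q = (0, 0), P = (1, 0), N = (0, 1).
1. E lies on line NQ with NE:EQ = 1:2 ⇒ E = (0, 2/3)
2. M lies on line PQ with PM:MQ = 5:(-2) ⇒ M = (-2/3, 0)
3. J lies on line NE with NJ:JE = 3:4 ⇒ J = (0, 6/7)
2·[MPE] = 10/9, 2·[MPJ] = 10/7
[MPE]:[MPJ] = 10/9:10/7 = 7/9

[MPE]:[MPJ] = 7/9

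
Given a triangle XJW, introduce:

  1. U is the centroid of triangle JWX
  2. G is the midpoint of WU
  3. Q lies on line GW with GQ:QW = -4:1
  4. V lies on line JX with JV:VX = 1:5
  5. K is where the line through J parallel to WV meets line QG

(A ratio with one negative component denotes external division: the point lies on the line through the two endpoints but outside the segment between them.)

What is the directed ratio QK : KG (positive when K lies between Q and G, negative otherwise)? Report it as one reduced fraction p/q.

Choose coordinates X = (0, 0), J = (1, 0), W = (0, 1).
1. U is the centroid of triangle JWX ⇒ U = (1/3, 1/3)
2. G is the midpoint of WU ⇒ G = (1/6, 2/3)
3. Q lies on line GW with GQ:QW = -4:1 ⇒ Q = (-1/18, 10/9)
4. V lies on line JX with JV:VX = 1:5 ⇒ V = (5/6, 0)
5. K is where the line through J parallel to WV meets line QG ⇒ K = (-1/4, 3/2)
K = Q + t·(G−Q) with t = -7/8, so QK:KG = t:(1−t) = -7/8:15/8

QK:KG = -7/15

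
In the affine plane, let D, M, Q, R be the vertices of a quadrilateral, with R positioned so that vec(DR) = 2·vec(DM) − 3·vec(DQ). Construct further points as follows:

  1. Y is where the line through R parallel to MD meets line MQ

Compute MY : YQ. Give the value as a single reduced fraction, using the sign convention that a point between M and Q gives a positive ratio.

Choose coordinates D = (0, 0), M = (1, 0), Q = (0, 1), R = (2, -3).
1. Y is where the line through R parallel to MD meets line MQ ⇒ Y = (4, -3)
Y = M + t·(Q−M) with t = -3, so MY:YQ = t:(1−t) = -3:4

MY:YQ = -3/4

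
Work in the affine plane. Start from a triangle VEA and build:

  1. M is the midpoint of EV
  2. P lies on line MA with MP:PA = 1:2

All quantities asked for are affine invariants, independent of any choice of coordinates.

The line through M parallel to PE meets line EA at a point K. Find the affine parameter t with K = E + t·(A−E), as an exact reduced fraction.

t = -1/2

Choose coordinates V = (0, 0), E = (1, 0), A = (0, 1).
1. M is the midpoint of EV ⇒ M = (1/2, 0)
2. P lies on line MA with MP:PA = 1:2 ⇒ P = (1/3, 1/3)
through M parallel to PE: direction (2/3, -1/3); meets EA at K = (3/2, -1/2)
K = E + t·(A−E) with t = -1/2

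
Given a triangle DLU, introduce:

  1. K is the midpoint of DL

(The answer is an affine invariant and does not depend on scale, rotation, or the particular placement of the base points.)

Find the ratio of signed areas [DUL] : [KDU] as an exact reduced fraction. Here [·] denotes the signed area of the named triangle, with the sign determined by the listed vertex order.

[DUL]:[KDU] = 2

Choose coordinates D = (0, 0), L = (1, 0), U = (0, 1).
1. K is the midpoint of DL ⇒ K = (1/2, 0)
2·[DUL] = -1, 2·[KDU] = -1/2
[DUL]:[KDU] = -1:-1/2 = 2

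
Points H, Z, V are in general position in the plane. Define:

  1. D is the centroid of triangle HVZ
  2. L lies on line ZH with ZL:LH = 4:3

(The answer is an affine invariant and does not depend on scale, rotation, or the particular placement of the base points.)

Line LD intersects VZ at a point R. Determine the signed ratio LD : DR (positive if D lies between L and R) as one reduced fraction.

Work in coordinates with H = (0, 0), Z = (1, 0), V = (0, 1).
1. D is the centroid of triangle HVZ ⇒ D = (1/3, 1/3)
2. L lies on line ZH with ZL:LH = 4:3 ⇒ L = (3/7, 0)
line LD meets VZ at R = (1/5, 4/5)
D = L + t·(R−L) with t = 5/12, so LD:DR = 5/12:7/12

LD:DR = 5/7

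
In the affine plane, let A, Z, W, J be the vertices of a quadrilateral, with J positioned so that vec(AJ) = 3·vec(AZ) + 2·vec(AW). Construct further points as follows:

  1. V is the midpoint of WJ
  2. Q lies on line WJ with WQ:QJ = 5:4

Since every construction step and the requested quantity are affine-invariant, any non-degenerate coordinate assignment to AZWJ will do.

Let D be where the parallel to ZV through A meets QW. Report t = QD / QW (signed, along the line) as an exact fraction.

Assign A = (0, 0), Z = (1, 0), W = (0, 1), J = (3, 2) — the answer is frame-independent, so this choice is without loss of generality.
1. V is the midpoint of WJ ⇒ V = (3/2, 3/2)
2. Q lies on line WJ with WQ:QJ = 5:4 ⇒ Q = (5/3, 14/9)
through A parallel to ZV: direction (1/2, 3/2); meets QW at D = (3/8, 9/8)
D = Q + t·(W−Q) with t = 31/40

t = 31/40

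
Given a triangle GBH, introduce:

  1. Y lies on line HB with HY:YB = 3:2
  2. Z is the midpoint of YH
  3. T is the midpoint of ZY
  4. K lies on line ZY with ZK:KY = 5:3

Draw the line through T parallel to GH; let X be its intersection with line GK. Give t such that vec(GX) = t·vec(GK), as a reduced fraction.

Work in coordinates with G = (0, 0), B = (1, 0), H = (0, 1).
1. Y lies on line HB with HY:YB = 3:2 ⇒ Y = (3/5, 2/5)
2. Z is the midpoint of YH ⇒ Z = (3/10, 7/10)
3. T is the midpoint of ZY ⇒ T = (9/20, 11/20)
4. K lies on line ZY with ZK:KY = 5:3 ⇒ K = (39/80, 41/80)
through T parallel to GH: direction (0, 1); meets GK at X = (9/20, 123/260)
X = G + t·(K−G) with t = 12/13

t = 12/13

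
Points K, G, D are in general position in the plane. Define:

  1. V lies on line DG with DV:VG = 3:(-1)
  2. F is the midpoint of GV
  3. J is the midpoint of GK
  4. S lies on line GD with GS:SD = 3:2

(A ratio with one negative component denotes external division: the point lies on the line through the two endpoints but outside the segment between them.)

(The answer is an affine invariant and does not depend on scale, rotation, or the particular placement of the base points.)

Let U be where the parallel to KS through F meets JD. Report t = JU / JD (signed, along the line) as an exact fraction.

Choose coordinates K = (0, 0), G = (1, 0), D = (0, 1).
1. V lies on line DG with DV:VG = 3:(-1) ⇒ V = (3/2, -1/2)
2. F is the midpoint of GV ⇒ F = (5/4, -1/4)
3. J is the midpoint of GK ⇒ J = (1/2, 0)
4. S lies on line GD with GS:SD = 3:2 ⇒ S = (2/5, 3/5)
through F parallel to KS: direction (2/5, 3/5); meets JD at U = (25/28, -11/14)
U = J + t·(D−J) with t = -11/14

t = -11/14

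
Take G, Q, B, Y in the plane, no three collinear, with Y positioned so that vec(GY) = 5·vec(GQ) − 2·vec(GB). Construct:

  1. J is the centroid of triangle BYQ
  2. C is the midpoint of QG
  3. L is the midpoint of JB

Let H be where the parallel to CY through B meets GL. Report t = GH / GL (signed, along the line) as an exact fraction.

t = 9/7

Assign G = (0, 0), Q = (1, 0), B = (0, 1), Y = (5, -2) — the answer is frame-independent, so this choice is without loss of generality.
1. J is the centroid of triangle BYQ ⇒ J = (2, -1/3)
2. C is the midpoint of QG ⇒ C = (1/2, 0)
3. L is the midpoint of JB ⇒ L = (1, 1/3)
through B parallel to CY: direction (9/2, -2); meets GL at H = (9/7, 3/7)
H = G + t·(L−G) with t = 9/7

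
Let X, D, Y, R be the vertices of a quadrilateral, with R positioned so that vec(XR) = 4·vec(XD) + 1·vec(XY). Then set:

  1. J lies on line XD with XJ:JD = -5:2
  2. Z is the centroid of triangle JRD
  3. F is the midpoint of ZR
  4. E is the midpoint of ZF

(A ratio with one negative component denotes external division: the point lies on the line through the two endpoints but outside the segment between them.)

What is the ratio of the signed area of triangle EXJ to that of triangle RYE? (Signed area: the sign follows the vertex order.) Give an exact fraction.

[EXJ]:[RYE] = 5/12

Set X = (0, 0), D = (1, 0), Y = (0, 1), R = (4, 1); any affine frame gives the same invariant.
1. J lies on line XD with XJ:JD = -5:2 ⇒ J = (5/3, 0)
2. Z is the centroid of triangle JRD ⇒ Z = (20/9, 1/3)
3. F is the midpoint of ZR ⇒ F = (28/9, 2/3)
4. E is the midpoint of ZF ⇒ E = (8/3, 1/2)
2·[EXJ] = 5/6, 2·[RYE] = 2
[EXJ]:[RYE] = 5/6:2 = 5/12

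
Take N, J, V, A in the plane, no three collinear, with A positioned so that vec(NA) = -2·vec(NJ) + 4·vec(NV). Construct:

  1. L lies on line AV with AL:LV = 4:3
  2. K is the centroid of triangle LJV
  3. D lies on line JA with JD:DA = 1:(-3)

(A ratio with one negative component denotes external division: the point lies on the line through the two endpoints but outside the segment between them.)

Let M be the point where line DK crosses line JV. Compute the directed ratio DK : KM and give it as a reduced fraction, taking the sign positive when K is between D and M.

DK:KM = -9/2

Set N = (0, 0), J = (1, 0), V = (0, 1), A = (-2, 4); any affine frame gives the same invariant.
1. L lies on line AV with AL:LV = 4:3 ⇒ L = (-6/7, 16/7)
2. K is the centroid of triangle LJV ⇒ K = (1/21, 23/21)
3. D lies on line JA with JD:DA = 1:(-3) ⇒ D = (5/2, -2)
line DK meets JV at M = (16/27, 11/27)
K = D + t·(M−D) with t = 9/7, so DK:KM = 9/7:-2/7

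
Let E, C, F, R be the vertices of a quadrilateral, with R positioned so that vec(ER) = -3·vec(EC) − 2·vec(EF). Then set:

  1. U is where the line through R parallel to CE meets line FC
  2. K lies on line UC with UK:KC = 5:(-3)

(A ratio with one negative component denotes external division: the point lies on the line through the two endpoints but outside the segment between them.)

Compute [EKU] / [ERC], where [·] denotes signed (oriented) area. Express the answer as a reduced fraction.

[EKU]:[ERC] = -5/2

Choose coordinates E = (0, 0), C = (1, 0), F = (0, 1), R = (-3, -2).
1. U is where the line through R parallel to CE meets line FC ⇒ U = (3, -2)
2. K lies on line UC with UK:KC = 5:(-3) ⇒ K = (-2, 3)
2·[EKU] = -5, 2·[ERC] = 2
[EKU]:[ERC] = -5:2 = -5/2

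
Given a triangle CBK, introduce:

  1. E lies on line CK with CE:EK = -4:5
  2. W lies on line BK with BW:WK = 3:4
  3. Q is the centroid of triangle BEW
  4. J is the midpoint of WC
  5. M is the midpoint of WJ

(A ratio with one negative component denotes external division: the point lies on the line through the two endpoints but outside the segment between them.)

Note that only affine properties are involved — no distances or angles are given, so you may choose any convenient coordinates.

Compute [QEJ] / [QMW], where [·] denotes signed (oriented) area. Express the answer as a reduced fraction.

[QEJ]:[QMW] = 118/19

Set C = (0, 0), B = (1, 0), K = (0, 1); any affine frame gives the same invariant.
1. E lies on line CK with CE:EK = -4:5 ⇒ E = (0, -4)
2. W lies on line BK with BW:WK = 3:4 ⇒ W = (4/7, 3/7)
3. Q is the centroid of triangle BEW ⇒ Q = (11/21, -25/21)
4. J is the midpoint of WC ⇒ J = (2/7, 3/14)
5. M is the midpoint of WJ ⇒ M = (3/7, 9/28)
2·[QEJ] = -59/42, 2·[QMW] = -19/84
[QEJ]:[QMW] = -59/42:-19/84 = 118/19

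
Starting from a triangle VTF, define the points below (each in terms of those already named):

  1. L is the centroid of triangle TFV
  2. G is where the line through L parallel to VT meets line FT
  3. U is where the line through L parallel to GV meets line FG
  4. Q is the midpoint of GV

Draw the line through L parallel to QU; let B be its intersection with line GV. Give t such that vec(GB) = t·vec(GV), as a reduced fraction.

Work in coordinates with V = (0, 0), T = (1, 0), F = (0, 1).
1. L is the centroid of triangle TFV ⇒ L = (1/3, 1/3)
2. G is where the line through L parallel to VT meets line FT ⇒ G = (2/3, 1/3)
3. U is where the line through L parallel to GV meets line FG ⇒ U = (5/9, 4/9)
4. Q is the midpoint of GV ⇒ Q = (1/3, 1/6)
through L parallel to QU: direction (2/9, 5/18); meets GV at B = (1/9, 1/18)
B = G + t·(V−G) with t = 5/6

t = 5/6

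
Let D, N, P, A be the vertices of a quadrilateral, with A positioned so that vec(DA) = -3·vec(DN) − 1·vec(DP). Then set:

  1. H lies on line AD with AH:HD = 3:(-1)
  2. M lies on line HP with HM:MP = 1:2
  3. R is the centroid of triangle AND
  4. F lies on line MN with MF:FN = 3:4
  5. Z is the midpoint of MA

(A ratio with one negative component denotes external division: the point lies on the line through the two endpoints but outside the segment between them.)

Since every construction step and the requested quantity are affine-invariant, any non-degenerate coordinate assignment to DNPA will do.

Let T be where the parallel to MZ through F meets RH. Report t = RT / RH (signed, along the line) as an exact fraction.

Work in coordinates with D = (0, 0), N = (1, 0), P = (0, 1), A = (-3, -1).
1. H lies on line AD with AH:HD = 3:(-1) ⇒ H = (3/2, 1/2)
2. M lies on line HP with HM:MP = 1:2 ⇒ M = (1, 2/3)
3. R is the centroid of triangle AND ⇒ R = (-2/3, -1/3)
4. F lies on line MN with MF:FN = 3:4 ⇒ F = (1, 8/21)
5. Z is the midpoint of MA ⇒ Z = (-1, -1/6)
through F parallel to MZ: direction (-2, -5/6); meets RH at T = (-9/7, -4/7)
T = R + t·(H−R) with t = -2/7

t = -2/7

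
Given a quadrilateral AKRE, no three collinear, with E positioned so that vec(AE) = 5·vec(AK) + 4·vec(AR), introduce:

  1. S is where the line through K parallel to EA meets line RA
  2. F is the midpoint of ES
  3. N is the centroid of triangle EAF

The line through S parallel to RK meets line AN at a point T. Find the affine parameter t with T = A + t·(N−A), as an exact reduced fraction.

t = -24/131

Choose coordinates A = (0, 0), K = (1, 0), R = (0, 1), E = (5, 4).
1. S is where the line through K parallel to EA meets line RA ⇒ S = (0, -4/5)
2. F is the midpoint of ES ⇒ F = (5/2, 8/5)
3. N is the centroid of triangle EAF ⇒ N = (5/2, 28/15)
through S parallel to RK: direction (1, -1); meets AN at T = (-60/131, -224/655)
T = A + t·(N−A) with t = -24/131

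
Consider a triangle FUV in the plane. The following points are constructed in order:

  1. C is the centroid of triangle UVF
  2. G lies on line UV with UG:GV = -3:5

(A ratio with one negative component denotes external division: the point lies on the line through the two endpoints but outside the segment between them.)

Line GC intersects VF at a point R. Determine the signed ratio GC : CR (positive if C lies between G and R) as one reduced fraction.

GC:CR = 13/2

Assign F = (0, 0), U = (1, 0), V = (0, 1) — the answer is frame-independent, so this choice is without loss of generality.
1. C is the centroid of triangle UVF ⇒ C = (1/3, 1/3)
2. G lies on line UV with UG:GV = -3:5 ⇒ G = (5/2, -3/2)
line GC meets VF at R = (0, 8/13)
C = G + t·(R−G) with t = 13/15, so GC:CR = 13/15:2/15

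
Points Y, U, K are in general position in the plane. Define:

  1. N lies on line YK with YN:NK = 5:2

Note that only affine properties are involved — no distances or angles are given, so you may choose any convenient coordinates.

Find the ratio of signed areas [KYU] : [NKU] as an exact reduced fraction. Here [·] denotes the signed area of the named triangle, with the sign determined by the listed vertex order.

[KYU]:[NKU] = -7/2

Set Y = (0, 0), U = (1, 0), K = (0, 1); any affine frame gives the same invariant.
1. N lies on line YK with YN:NK = 5:2 ⇒ N = (0, 5/7)
2·[KYU] = 1, 2·[NKU] = -2/7
[KYU]:[NKU] = 1:-2/7 = -7/2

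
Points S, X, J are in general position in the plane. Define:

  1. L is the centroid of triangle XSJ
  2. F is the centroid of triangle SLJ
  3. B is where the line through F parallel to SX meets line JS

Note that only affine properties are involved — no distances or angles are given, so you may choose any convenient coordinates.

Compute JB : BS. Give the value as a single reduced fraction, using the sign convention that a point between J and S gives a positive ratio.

Choose coordinates S = (0, 0), X = (1, 0), J = (0, 1).
1. L is the centroid of triangle XSJ ⇒ L = (1/3, 1/3)
2. F is the centroid of triangle SLJ ⇒ F = (1/9, 4/9)
3. B is where the line through F parallel to SX meets line JS ⇒ B = (0, 4/9)
B = J + t·(S−J) with t = 5/9, so JB:BS = t:(1−t) = 5/9:4/9

JB:BS = 5/4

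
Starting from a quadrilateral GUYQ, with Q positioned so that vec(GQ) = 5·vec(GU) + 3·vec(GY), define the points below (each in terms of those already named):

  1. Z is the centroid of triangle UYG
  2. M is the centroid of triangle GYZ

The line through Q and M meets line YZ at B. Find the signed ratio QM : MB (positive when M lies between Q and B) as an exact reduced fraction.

Work in coordinates with G = (0, 0), U = (1, 0), Y = (0, 1), Q = (5, 3).
1. Z is the centroid of triangle UYG ⇒ Z = (1/3, 1/3)
2. M is the centroid of triangle GYZ ⇒ M = (1/9, 4/9)
line QM meets YZ at B = (9/37, 19/37)
M = Q + t·(B−Q) with t = 37/36, so QM:MB = 37/36:-1/36

QM:MB = -37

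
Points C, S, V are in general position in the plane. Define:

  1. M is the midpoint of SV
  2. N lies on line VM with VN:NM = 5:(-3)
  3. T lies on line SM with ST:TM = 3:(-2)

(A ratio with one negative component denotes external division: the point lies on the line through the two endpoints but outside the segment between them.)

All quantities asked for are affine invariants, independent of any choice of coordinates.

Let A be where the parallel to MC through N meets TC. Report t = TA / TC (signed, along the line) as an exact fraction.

t = 7/4

Work in coordinates with C = (0, 0), S = (1, 0), V = (0, 1).
1. M is the midpoint of SV ⇒ M = (1/2, 1/2)
2. N lies on line VM with VN:NM = 5:(-3) ⇒ N = (5/4, -1/4)
3. T lies on line SM with ST:TM = 3:(-2) ⇒ T = (-1/2, 3/2)
through N parallel to MC: direction (-1/2, -1/2); meets TC at A = (3/8, -9/8)
A = T + t·(C−T) with t = 7/4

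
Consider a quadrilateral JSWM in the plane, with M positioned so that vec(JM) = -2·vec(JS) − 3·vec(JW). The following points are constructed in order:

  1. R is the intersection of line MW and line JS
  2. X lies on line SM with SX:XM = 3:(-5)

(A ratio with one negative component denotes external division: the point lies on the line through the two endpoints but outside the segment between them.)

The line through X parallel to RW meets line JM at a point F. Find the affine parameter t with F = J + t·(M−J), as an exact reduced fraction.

t = -13/2

Work in coordinates with J = (0, 0), S = (1, 0), W = (0, 1), M = (-2, -3).
1. R is the intersection of line MW and line JS ⇒ R = (-1/2, 0)
2. X lies on line SM with SX:XM = 3:(-5) ⇒ X = (11/2, 9/2)
through X parallel to RW: direction (1/2, 1); meets JM at F = (13, 39/2)
F = J + t·(M−J) with t = -13/2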